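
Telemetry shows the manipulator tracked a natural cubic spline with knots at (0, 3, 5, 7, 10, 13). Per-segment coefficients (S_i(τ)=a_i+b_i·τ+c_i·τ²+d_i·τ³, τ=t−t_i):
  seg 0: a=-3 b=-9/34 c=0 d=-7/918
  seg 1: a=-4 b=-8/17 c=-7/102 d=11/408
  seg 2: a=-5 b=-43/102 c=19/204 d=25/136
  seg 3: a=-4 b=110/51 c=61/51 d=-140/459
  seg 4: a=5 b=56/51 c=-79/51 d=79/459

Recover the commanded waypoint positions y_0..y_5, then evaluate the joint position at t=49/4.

y_0=-3 y_1=-4 y_2=-5 y_3=-4 y_4=5 y_5=-1
S(49/4) = 1729/1088

y_0 = S_0(0) = a_0 = -3
y_1 = S_1(0) = a_1 = -4
y_2 = S_2(0) = a_2 = -5
y_3 = S_3(0) = a_3 = -4
y_4 = S_4(0) = a_4 = 5
y_5 = S_4(3) = -1
t_q=49/4 is in segment 4 (τ=9/4); S_4(τ)=1729/1088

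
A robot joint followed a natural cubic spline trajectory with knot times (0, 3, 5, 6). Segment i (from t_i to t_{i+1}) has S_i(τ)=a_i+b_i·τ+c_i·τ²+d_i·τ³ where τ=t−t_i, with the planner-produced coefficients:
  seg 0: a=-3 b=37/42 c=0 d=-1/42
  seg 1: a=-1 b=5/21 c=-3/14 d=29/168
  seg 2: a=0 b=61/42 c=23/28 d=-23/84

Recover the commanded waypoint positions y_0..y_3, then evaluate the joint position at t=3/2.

y_0=-3 y_1=-1 y_2=0 y_3=2
S(3/2) = -197/112

y_0 = S_0(0) = a_0 = -3
y_1 = S_1(0) = a_1 = -1
y_2 = S_2(0) = a_2 = 0
y_3 = S_2(1) = 2
t_q=3/2 is in segment 0 (τ=3/2); S_0(τ)=-197/112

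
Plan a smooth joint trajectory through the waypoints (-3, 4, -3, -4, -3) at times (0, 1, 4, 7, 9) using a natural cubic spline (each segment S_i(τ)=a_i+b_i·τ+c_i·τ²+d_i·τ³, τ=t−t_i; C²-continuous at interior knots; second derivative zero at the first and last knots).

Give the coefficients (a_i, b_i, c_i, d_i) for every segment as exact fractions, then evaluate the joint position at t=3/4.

Δ: Δ0=7, Δ1=-7/3, Δ2=-1/3, Δ3=1/2
row 1: diag=8, rhs=-56; c'=3/8, d'=-7
row 2: denom=12−3·3/8=87/8; d'=(12−3·-7)/(87/8)=88/29
row 3: denom=10−3·8/29=266/29; d'=(5−3·88/29)/(266/29)=-17/38
back: M3=-17/38
back: M2=88/29−8/29·-17/38=60/19
back: M1=-7−3/8·60/19=-311/38
M: M0=0, M1=-311/38, M2=60/19, M3=-17/38, M4=0
seg 0: a=-3, c=M0/2=0, d=(M1−M0)/(6·1)=-311/228, b=Δ0−h0·(2M0+M1)/6=1907/228
seg 1: a=4, c=M1/2=-311/76, d=(M2−M1)/(6·3)=431/684, b=Δ1−h1·(2M1+M2)/6=487/114
seg 2: a=-3, c=M2/2=30/19, d=(M3−M2)/(6·3)=-137/684, b=Δ2−h2·(2M2+M3)/6=-745/228
seg 3: a=-4, c=M3/2=-17/76, d=(M4−M3)/(6·2)=17/456, b=Δ3−h3·(2M3+M4)/6=91/114
t_q=3/4 → seg 0, τ=3/4; S=-3+1907/228·τ+0·τ²+-311/228·τ³=13121/4864

  seg 0: a=-3 b=1907/228 c=0 d=-311/228
  seg 1: a=4 b=487/114 c=-311/76 d=431/684
  seg 2: a=-3 b=-745/228 c=30/19 d=-137/684
  seg 3: a=-4 b=91/114 c=-17/76 d=17/456
S(3/4) = 13121/4864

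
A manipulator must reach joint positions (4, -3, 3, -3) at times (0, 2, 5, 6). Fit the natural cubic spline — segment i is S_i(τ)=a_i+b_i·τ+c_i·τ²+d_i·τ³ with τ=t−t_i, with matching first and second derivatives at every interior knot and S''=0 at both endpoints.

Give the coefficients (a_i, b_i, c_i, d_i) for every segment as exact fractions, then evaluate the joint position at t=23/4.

  seg 0: a=4 b=-769/142 c=0 d=34/71
  seg 1: a=-3 b=47/142 c=204/71 d=-329/426
  seg 2: a=3 b=-233/71 c=-579/142 d=193/142
S(23/4) = -10737/9088

Δ: Δ0=-7/2, Δ1=2, Δ2=-6
row 1: diag=10, rhs=33; c'=3/10, d'=33/10
row 2: denom=8−3·3/10=71/10; d'=(-48−3·33/10)/(71/10)=-579/71
back: M2=-579/71
back: M1=33/10−3/10·-579/71=408/71
M: M0=0, M1=408/71, M2=-579/71, M3=0
seg 0: a=4, c=M0/2=0, d=(M1−M0)/(6·2)=34/71, b=Δ0−h0·(2M0+M1)/6=-769/142
seg 1: a=-3, c=M1/2=204/71, d=(M2−M1)/(6·3)=-329/426, b=Δ1−h1·(2M1+M2)/6=47/142
seg 2: a=3, c=M2/2=-579/142, d=(M3−M2)/(6·1)=193/142, b=Δ2−h2·(2M2+M3)/6=-233/71
t_q=23/4 → seg 2, τ=3/4; S=3+-233/71·τ+-579/142·τ²+193/142·τ³=-10737/9088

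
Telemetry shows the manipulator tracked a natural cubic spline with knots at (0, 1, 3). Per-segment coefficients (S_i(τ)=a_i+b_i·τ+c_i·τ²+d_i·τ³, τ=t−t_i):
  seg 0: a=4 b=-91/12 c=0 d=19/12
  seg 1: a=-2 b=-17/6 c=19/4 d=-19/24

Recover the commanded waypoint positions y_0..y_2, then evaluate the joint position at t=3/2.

y_0=4 y_1=-2 y_2=5
S(3/2) = -149/64

y_0 = S_0(0) = a_0 = 4
y_1 = S_1(0) = a_1 = -2
y_2 = S_1(2) = 5
t_q=3/2 is in segment 1 (τ=1/2); S_1(τ)=-149/64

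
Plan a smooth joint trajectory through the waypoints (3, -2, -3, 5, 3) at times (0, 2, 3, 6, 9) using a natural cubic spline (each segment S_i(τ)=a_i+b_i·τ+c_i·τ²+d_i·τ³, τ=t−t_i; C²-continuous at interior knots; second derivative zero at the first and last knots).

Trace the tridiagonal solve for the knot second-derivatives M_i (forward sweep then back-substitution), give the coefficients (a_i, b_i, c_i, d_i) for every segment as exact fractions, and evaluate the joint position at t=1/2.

Δ: Δ0=-5/2, Δ1=-1, Δ2=8/3, Δ3=-2/3
row 1: diag=6, rhs=9; c'=1/6, d'=3/2
row 2: denom=8−1·1/6=47/6; d'=(22−1·3/2)/(47/6)=123/47
row 3: denom=12−3·18/47=510/47; d'=(-20−3·123/47)/(510/47)=-77/30
back: M3=-77/30
back: M2=123/47−18/47·-77/30=18/5
back: M1=3/2−1/6·18/5=9/10
M: M0=0, M1=9/10, M2=18/5, M3=-77/30, M4=0
seg 0: a=3, c=M0/2=0, d=(M1−M0)/(6·2)=3/40, b=Δ0−h0·(2M0+M1)/6=-14/5
seg 1: a=-2, c=M1/2=9/20, d=(M2−M1)/(6·1)=9/20, b=Δ1−h1·(2M1+M2)/6=-19/10
seg 2: a=-3, c=M2/2=9/5, d=(M3−M2)/(6·3)=-37/108, b=Δ2−h2·(2M2+M3)/6=7/20
seg 3: a=5, c=M3/2=-77/60, d=(M4−M3)/(6·3)=77/540, b=Δ3−h3·(2M3+M4)/6=19/10
t_q=1/2 → seg 0, τ=1/2; S=3+-14/5·τ+0·τ²+3/40·τ³=103/64

  seg 0: a=3 b=-14/5 c=0 d=3/40
  seg 1: a=-2 b=-19/10 c=9/20 d=9/20
  seg 2: a=-3 b=7/20 c=9/5 d=-37/108
  seg 3: a=5 b=19/10 c=-77/60 d=77/540
S(1/2) = 103/64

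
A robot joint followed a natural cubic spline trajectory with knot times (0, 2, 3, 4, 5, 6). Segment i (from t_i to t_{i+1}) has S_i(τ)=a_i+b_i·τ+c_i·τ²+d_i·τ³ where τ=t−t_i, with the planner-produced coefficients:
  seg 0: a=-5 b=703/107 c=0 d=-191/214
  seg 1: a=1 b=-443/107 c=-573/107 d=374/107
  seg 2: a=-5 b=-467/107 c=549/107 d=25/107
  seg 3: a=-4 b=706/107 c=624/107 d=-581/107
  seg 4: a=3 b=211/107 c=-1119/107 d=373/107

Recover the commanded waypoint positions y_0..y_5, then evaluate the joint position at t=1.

y_0 = S_0(0) = a_0 = -5
y_1 = S_1(0) = a_1 = 1
y_2 = S_2(0) = a_2 = -5
y_3 = S_3(0) = a_3 = -4
y_4 = S_4(0) = a_4 = 3
y_5 = S_4(1) = -2
t_q=1 is in segment 0 (τ=1); S_0(τ)=145/214

y_0=-5 y_1=1 y_2=-5 y_3=-4 y_4=3 y_5=-2
S(1) = 145/214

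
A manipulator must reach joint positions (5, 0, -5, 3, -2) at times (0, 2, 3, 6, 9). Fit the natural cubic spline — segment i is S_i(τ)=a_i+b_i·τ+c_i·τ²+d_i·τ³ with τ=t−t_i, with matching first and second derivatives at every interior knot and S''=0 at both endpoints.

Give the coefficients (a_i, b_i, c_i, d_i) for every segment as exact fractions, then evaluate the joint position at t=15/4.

Δ: Δ0=-5/2, Δ1=-5, Δ2=8/3, Δ3=-5/3
row 1: diag=6, rhs=-15; c'=1/6, d'=-5/2
row 2: denom=8−1·1/6=47/6; d'=(46−1·-5/2)/(47/6)=291/47
row 3: denom=12−3·18/47=510/47; d'=(-26−3·291/47)/(510/47)=-419/102
back: M3=-419/102
back: M2=291/47−18/47·-419/102=132/17
back: M1=-5/2−1/6·132/17=-129/34
M: M0=0, M1=-129/34, M2=132/17, M3=-419/102, M4=0
seg 0: a=5, c=M0/2=0, d=(M1−M0)/(6·2)=-43/136, b=Δ0−h0·(2M0+M1)/6=-21/17
seg 1: a=0, c=M1/2=-129/68, d=(M2−M1)/(6·1)=131/68, b=Δ1−h1·(2M1+M2)/6=-171/34
seg 2: a=-5, c=M2/2=66/17, d=(M3−M2)/(6·3)=-1211/1836, b=Δ2−h2·(2M2+M3)/6=-207/68
seg 3: a=3, c=M3/2=-419/204, d=(M4−M3)/(6·3)=419/1836, b=Δ3−h3·(2M3+M4)/6=83/34
t_q=15/4 → seg 2, τ=3/4; S=-5+-207/68·τ+66/17·τ²+-1211/1836·τ³=-23403/4352

  seg 0: a=5 b=-21/17 c=0 d=-43/136
  seg 1: a=0 b=-171/34 c=-129/68 d=131/68
  seg 2: a=-5 b=-207/68 c=66/17 d=-1211/1836
  seg 3: a=3 b=83/34 c=-419/204 d=419/1836
S(15/4) = -23403/4352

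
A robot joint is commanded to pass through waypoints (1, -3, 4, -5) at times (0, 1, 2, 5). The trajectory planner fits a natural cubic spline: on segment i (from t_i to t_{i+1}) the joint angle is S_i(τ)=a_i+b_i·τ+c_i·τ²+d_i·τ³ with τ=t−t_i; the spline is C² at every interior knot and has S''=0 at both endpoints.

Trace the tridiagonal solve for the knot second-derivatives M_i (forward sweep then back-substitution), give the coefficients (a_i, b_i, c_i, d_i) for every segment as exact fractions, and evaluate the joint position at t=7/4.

  seg 0: a=1 b=-222/31 c=0 d=98/31
  seg 1: a=-3 b=72/31 c=294/31 d=-149/31
  seg 2: a=4 b=213/31 c=-153/31 d=17/31
S(7/4) = 4065/1984

Δ: Δ0=-4, Δ1=7, Δ2=-3
row 1: diag=4, rhs=66; c'=1/4, d'=33/2
row 2: denom=8−1·1/4=31/4; d'=(-60−1·33/2)/(31/4)=-306/31
back: M2=-306/31
back: M1=33/2−1/4·-306/31=588/31
M: M0=0, M1=588/31, M2=-306/31, M3=0
seg 0: a=1, c=M0/2=0, d=(M1−M0)/(6·1)=98/31, b=Δ0−h0·(2M0+M1)/6=-222/31
seg 1: a=-3, c=M1/2=294/31, d=(M2−M1)/(6·1)=-149/31, b=Δ1−h1·(2M1+M2)/6=72/31
seg 2: a=4, c=M2/2=-153/31, d=(M3−M2)/(6·3)=17/31, b=Δ2−h2·(2M2+M3)/6=213/31
t_q=7/4 → seg 1, τ=3/4; S=-3+72/31·τ+294/31·τ²+-149/31·τ³=4065/1984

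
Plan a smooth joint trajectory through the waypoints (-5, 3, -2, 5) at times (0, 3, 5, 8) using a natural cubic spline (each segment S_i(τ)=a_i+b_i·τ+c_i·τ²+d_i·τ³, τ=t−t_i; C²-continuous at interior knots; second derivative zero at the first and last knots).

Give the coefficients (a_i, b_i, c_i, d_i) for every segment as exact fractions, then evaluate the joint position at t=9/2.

Δ: Δ0=8/3, Δ1=-5/2, Δ2=7/3
row 1: diag=10, rhs=-31; c'=1/5, d'=-31/10
row 2: denom=10−2·1/5=48/5; d'=(29−2·-31/10)/(48/5)=11/3
back: M2=11/3
back: M1=-31/10−1/5·11/3=-23/6
M: M0=0, M1=-23/6, M2=11/3, M3=0
seg 0: a=-5, c=M0/2=0, d=(M1−M0)/(6·3)=-23/108, b=Δ0−h0·(2M0+M1)/6=55/12
seg 1: a=3, c=M1/2=-23/12, d=(M2−M1)/(6·2)=5/8, b=Δ1−h1·(2M1+M2)/6=-7/6
seg 2: a=-2, c=M2/2=11/6, d=(M3−M2)/(6·3)=-11/54, b=Δ2−h2·(2M2+M3)/6=-4/3
t_q=9/2 → seg 1, τ=3/2; S=3+-7/6·τ+-23/12·τ²+5/8·τ³=-61/64

  seg 0: a=-5 b=55/12 c=0 d=-23/108
  seg 1: a=3 b=-7/6 c=-23/12 d=5/8
  seg 2: a=-2 b=-4/3 c=11/6 d=-11/54
S(9/2) = -61/64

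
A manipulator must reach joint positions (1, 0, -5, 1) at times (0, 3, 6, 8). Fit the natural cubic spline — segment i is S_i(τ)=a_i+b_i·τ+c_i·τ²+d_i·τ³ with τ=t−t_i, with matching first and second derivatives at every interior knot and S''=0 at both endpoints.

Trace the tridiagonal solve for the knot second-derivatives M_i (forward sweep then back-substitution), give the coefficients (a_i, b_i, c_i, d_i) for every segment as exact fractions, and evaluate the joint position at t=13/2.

Δ: Δ0=-1/3, Δ1=-5/3, Δ2=3
row 1: diag=12, rhs=-8; c'=1/4, d'=-2/3
row 2: denom=10−3·1/4=37/4; d'=(28−3·-2/3)/(37/4)=120/37
back: M2=120/37
back: M1=-2/3−1/4·120/37=-164/111
M: M0=0, M1=-164/111, M2=120/37, M3=0
seg 0: a=1, c=M0/2=0, d=(M1−M0)/(6·3)=-82/999, b=Δ0−h0·(2M0+M1)/6=15/37
seg 1: a=0, c=M1/2=-82/111, d=(M2−M1)/(6·3)=262/999, b=Δ1−h1·(2M1+M2)/6=-67/37
seg 2: a=-5, c=M2/2=60/37, d=(M3−M2)/(6·2)=-10/37, b=Δ2−h2·(2M2+M3)/6=31/37
t_q=13/2 → seg 2, τ=1/2; S=-5+31/37·τ+60/37·τ²+-10/37·τ³=-623/148

  seg 0: a=1 b=15/37 c=0 d=-82/999
  seg 1: a=0 b=-67/37 c=-82/111 d=262/999
  seg 2: a=-5 b=31/37 c=60/37 d=-10/37
S(13/2) = -623/148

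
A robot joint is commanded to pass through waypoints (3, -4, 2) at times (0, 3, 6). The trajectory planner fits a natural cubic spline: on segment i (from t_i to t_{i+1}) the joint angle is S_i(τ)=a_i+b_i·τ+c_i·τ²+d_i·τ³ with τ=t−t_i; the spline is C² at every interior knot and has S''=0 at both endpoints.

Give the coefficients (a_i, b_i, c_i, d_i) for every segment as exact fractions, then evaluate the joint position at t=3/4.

Δ: Δ0=-7/3, Δ1=2
row 1: diag=12, rhs=26; c'=1/4, d'=13/6
back: M1=13/6
M: M0=0, M1=13/6, M2=0
seg 0: a=3, c=M0/2=0, d=(M1−M0)/(6·3)=13/108, b=Δ0−h0·(2M0+M1)/6=-41/12
seg 1: a=-4, c=M1/2=13/12, d=(M2−M1)/(6·3)=-13/108, b=Δ1−h1·(2M1+M2)/6=-1/6
t_q=3/4 → seg 0, τ=3/4; S=3+-41/12·τ+0·τ²+13/108·τ³=125/256

  seg 0: a=3 b=-41/12 c=0 d=13/108
  seg 1: a=-4 b=-1/6 c=13/12 d=-13/108
S(3/4) = 125/256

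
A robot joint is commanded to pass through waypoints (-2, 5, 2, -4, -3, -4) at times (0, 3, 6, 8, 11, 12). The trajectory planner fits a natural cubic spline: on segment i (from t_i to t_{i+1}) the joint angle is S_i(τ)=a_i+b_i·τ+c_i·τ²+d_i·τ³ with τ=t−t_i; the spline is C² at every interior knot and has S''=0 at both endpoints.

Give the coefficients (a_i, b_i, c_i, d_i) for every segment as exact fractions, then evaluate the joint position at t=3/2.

Δ: Δ0=7/3, Δ1=-1, Δ2=-3, Δ3=1/3, Δ4=-1
row 1: diag=12, rhs=-20; c'=1/4, d'=-5/3
row 2: denom=10−3·1/4=37/4; d'=(-12−3·-5/3)/(37/4)=-28/37
row 3: denom=10−2·8/37=354/37; d'=(20−2·-28/37)/(354/37)=398/177
row 4: denom=8−3·37/118=833/118; d'=(-8−3·398/177)/(833/118)=-1740/833
back: M4=-1740/833
back: M3=398/177−37/118·-1740/833=7256/2499
back: M2=-28/37−8/37·7256/2499=-3460/2499
back: M1=-5/3−1/4·-3460/2499=-1100/833
M: M0=0, M1=-1100/833, M2=-3460/2499, M3=7256/2499, M4=-1740/833, M5=0
seg 0: a=-2, c=M0/2=0, d=(M1−M0)/(6·3)=-550/7497, b=Δ0−h0·(2M0+M1)/6=7481/2499
seg 1: a=5, c=M1/2=-550/833, d=(M2−M1)/(6·3)=-80/22491, b=Δ1−h1·(2M1+M2)/6=2531/2499
seg 2: a=2, c=M2/2=-1730/2499, d=(M3−M2)/(6·2)=893/2499, b=Δ2−h2·(2M2+M3)/6=-1087/357
seg 3: a=-4, c=M3/2=3628/2499, d=(M4−M3)/(6·3)=-6238/22491, b=Δ3−h3·(2M3+M4)/6=-1271/833
seg 4: a=-3, c=M4/2=-870/833, d=(M5−M4)/(6·1)=290/833, b=Δ4−h4·(2M4+M5)/6=-253/833
t_q=3/2 → seg 0, τ=3/2; S=-2+7481/2499·τ+0·τ²+-550/7497·τ³=7473/3332

  seg 0: a=-2 b=7481/2499 c=0 d=-550/7497
  seg 1: a=5 b=2531/2499 c=-550/833 d=-80/22491
  seg 2: a=2 b=-1087/357 c=-1730/2499 d=893/2499
  seg 3: a=-4 b=-1271/833 c=3628/2499 d=-6238/22491
  seg 4: a=-3 b=-253/833 c=-870/833 d=290/833
S(3/2) = 7473/3332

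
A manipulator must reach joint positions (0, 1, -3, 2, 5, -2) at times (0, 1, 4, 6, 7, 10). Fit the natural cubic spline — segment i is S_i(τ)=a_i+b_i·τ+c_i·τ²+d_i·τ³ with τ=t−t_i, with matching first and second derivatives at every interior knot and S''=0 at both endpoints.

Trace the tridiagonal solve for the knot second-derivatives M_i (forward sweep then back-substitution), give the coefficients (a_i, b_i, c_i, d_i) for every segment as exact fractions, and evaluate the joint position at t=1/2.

  seg 0: a=0 b=9175/6162 c=0 d=-3013/6162
  seg 1: a=1 b=68/3081 c=-3013/2054 d=695/2054
  seg 2: a=-3 b=169/474 c=1621/1027 d=-1561/6162
  seg 3: a=2 b=22369/6162 c=60/1027 d=-4243/6162
  seg 4: a=5 b=5180/3081 c=-4123/2054 d=4123/18486
S(1/2) = 11229/16432

Δ: Δ0=1, Δ1=-4/3, Δ2=5/2, Δ3=3, Δ4=-7/3
row 1: diag=8, rhs=-14; c'=3/8, d'=-7/4
row 2: denom=10−3·3/8=71/8; d'=(23−3·-7/4)/(71/8)=226/71
row 3: denom=6−2·16/71=394/71; d'=(3−2·226/71)/(394/71)=-239/394
row 4: denom=8−1·71/394=3081/394; d'=(-32−1·-239/394)/(3081/394)=-4123/1027
back: M4=-4123/1027
back: M3=-239/394−71/394·-4123/1027=120/1027
back: M2=226/71−16/71·120/1027=3242/1027
back: M1=-7/4−3/8·3242/1027=-3013/1027
M: M0=0, M1=-3013/1027, M2=3242/1027, M3=120/1027, M4=-4123/1027, M5=0
seg 0: a=0, c=M0/2=0, d=(M1−M0)/(6·1)=-3013/6162, b=Δ0−h0·(2M0+M1)/6=9175/6162
seg 1: a=1, c=M1/2=-3013/2054, d=(M2−M1)/(6·3)=695/2054, b=Δ1−h1·(2M1+M2)/6=68/3081
seg 2: a=-3, c=M2/2=1621/1027, d=(M3−M2)/(6·2)=-1561/6162, b=Δ2−h2·(2M2+M3)/6=169/474
seg 3: a=2, c=M3/2=60/1027, d=(M4−M3)/(6·1)=-4243/6162, b=Δ3−h3·(2M3+M4)/6=22369/6162
seg 4: a=5, c=M4/2=-4123/2054, d=(M5−M4)/(6·3)=4123/18486, b=Δ4−h4·(2M4+M5)/6=5180/3081
t_q=1/2 → seg 0, τ=1/2; S=0+9175/6162·τ+0·τ²+-3013/6162·τ³=11229/16432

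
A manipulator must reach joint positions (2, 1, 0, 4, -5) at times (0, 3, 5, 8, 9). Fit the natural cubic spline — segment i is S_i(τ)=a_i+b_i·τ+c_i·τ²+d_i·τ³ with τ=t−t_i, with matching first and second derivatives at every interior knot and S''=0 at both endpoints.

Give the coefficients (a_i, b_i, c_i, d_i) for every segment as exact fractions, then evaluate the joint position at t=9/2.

  seg 0: a=2 b=167/1356 c=0 d=-619/12204
  seg 1: a=1 b=-845/678 c=-619/1356 d=375/904
  seg 2: a=0 b=646/339 c=689/339 d=-2261/3051
  seg 3: a=4 b=-2003/339 c=-524/113 d=524/339
S(9/2) = -3591/7232

Δ: Δ0=-1/3, Δ1=-1/2, Δ2=4/3, Δ3=-9
row 1: diag=10, rhs=-1; c'=1/5, d'=-1/10
row 2: denom=10−2·1/5=48/5; d'=(11−2·-1/10)/(48/5)=7/6
row 3: denom=8−3·5/16=113/16; d'=(-62−3·7/6)/(113/16)=-1048/113
back: M3=-1048/113
back: M2=7/6−5/16·-1048/113=1378/339
back: M1=-1/10−1/5·1378/339=-619/678
M: M0=0, M1=-619/678, M2=1378/339, M3=-1048/113, M4=0
seg 0: a=2, c=M0/2=0, d=(M1−M0)/(6·3)=-619/12204, b=Δ0−h0·(2M0+M1)/6=167/1356
seg 1: a=1, c=M1/2=-619/1356, d=(M2−M1)/(6·2)=375/904, b=Δ1−h1·(2M1+M2)/6=-845/678
seg 2: a=0, c=M2/2=689/339, d=(M3−M2)/(6·3)=-2261/3051, b=Δ2−h2·(2M2+M3)/6=646/339
seg 3: a=4, c=M3/2=-524/113, d=(M4−M3)/(6·1)=524/339, b=Δ3−h3·(2M3+M4)/6=-2003/339
t_q=9/2 → seg 1, τ=3/2; S=1+-845/678·τ+-619/1356·τ²+375/904·τ³=-3591/7232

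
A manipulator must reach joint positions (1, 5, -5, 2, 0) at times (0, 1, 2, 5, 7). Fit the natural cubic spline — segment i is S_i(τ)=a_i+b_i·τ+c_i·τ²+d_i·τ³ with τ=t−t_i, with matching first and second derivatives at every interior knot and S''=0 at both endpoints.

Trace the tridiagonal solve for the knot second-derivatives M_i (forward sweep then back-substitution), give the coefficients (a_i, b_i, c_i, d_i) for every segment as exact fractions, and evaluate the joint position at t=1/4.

Δ: Δ0=4, Δ1=-10, Δ2=7/3, Δ3=-1
row 1: diag=4, rhs=-84; c'=1/4, d'=-21
row 2: denom=8−1·1/4=31/4; d'=(74−1·-21)/(31/4)=380/31
row 3: denom=10−3·12/31=274/31; d'=(-20−3·380/31)/(274/31)=-880/137
back: M3=-880/137
back: M2=380/31−12/31·-880/137=2020/137
back: M1=-21−1/4·2020/137=-3382/137
M: M0=0, M1=-3382/137, M2=2020/137, M3=-880/137, M4=0
seg 0: a=1, c=M0/2=0, d=(M1−M0)/(6·1)=-1691/411, b=Δ0−h0·(2M0+M1)/6=3335/411
seg 1: a=5, c=M1/2=-1691/137, d=(M2−M1)/(6·1)=2701/411, b=Δ1−h1·(2M1+M2)/6=-1738/411
seg 2: a=-5, c=M2/2=1010/137, d=(M3−M2)/(6·3)=-1450/1233, b=Δ2−h2·(2M2+M3)/6=-3781/411
seg 3: a=2, c=M3/2=-440/137, d=(M4−M3)/(6·2)=220/411, b=Δ3−h3·(2M3+M4)/6=1349/411
t_q=1/4 → seg 0, τ=1/4; S=1+3335/411·τ+0·τ²+-1691/411·τ³=25991/8768

  seg 0: a=1 b=3335/411 c=0 d=-1691/411
  seg 1: a=5 b=-1738/411 c=-1691/137 d=2701/411
  seg 2: a=-5 b=-3781/411 c=1010/137 d=-1450/1233
  seg 3: a=2 b=1349/411 c=-440/137 d=220/411
S(1/4) = 25991/8768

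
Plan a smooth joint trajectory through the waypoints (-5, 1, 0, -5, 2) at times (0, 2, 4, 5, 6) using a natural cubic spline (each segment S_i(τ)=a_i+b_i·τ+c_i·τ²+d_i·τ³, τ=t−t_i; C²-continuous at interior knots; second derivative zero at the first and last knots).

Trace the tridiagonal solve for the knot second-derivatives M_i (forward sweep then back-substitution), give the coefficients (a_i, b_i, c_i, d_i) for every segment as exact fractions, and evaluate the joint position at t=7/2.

Δ: Δ0=3, Δ1=-1/2, Δ2=-5, Δ3=7
row 1: diag=8, rhs=-21; c'=1/4, d'=-21/8
row 2: denom=6−2·1/4=11/2; d'=(-27−2·-21/8)/(11/2)=-87/22
row 3: denom=4−1·2/11=42/11; d'=(72−1·-87/22)/(42/11)=557/28
back: M3=557/28
back: M2=-87/22−2/11·557/28=-53/7
back: M1=-21/8−1/4·-53/7=-41/56
M: M0=0, M1=-41/56, M2=-53/7, M3=557/28, M4=0
seg 0: a=-5, c=M0/2=0, d=(M1−M0)/(6·2)=-41/672, b=Δ0−h0·(2M0+M1)/6=545/168
seg 1: a=1, c=M1/2=-41/112, d=(M2−M1)/(6·2)=-383/672, b=Δ1−h1·(2M1+M2)/6=211/84
seg 2: a=0, c=M2/2=-53/14, d=(M3−M2)/(6·1)=769/168, b=Δ2−h2·(2M2+M3)/6=-139/24
seg 3: a=-5, c=M3/2=557/56, d=(M4−M3)/(6·1)=-557/168, b=Δ3−h3·(2M3+M4)/6=31/84
t_q=7/2 → seg 1, τ=3/2; S=1+211/84·τ+-41/112·τ²+-383/672·τ³=3621/1792

  seg 0: a=-5 b=545/168 c=0 d=-41/672
  seg 1: a=1 b=211/84 c=-41/112 d=-383/672
  seg 2: a=0 b=-139/24 c=-53/14 d=769/168
  seg 3: a=-5 b=31/84 c=557/56 d=-557/168
S(7/2) = 3621/1792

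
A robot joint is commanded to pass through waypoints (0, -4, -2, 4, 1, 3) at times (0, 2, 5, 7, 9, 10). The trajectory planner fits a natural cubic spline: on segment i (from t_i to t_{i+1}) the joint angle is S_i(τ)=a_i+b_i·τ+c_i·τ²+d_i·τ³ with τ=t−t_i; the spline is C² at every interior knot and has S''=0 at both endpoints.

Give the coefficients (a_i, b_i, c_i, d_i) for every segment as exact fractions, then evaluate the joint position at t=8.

  seg 0: a=0 b=-6542/2823 c=0 d=224/2823
  seg 1: a=-4 b=-3854/2823 c=448/941 d=568/8469
  seg 2: a=-2 b=9322/2823 c=1016/941 d=-6949/11292
  seg 3: a=4 b=667/2823 c=-4917/1882 d=19699/22584
  seg 4: a=1 b=1427/5646 c=9865/3764 d=-9865/11292
S(8) = 18789/7528

Δ: Δ0=-2, Δ1=2/3, Δ2=3, Δ3=-3/2, Δ4=2
row 1: diag=10, rhs=16; c'=3/10, d'=8/5
row 2: denom=10−3·3/10=91/10; d'=(14−3·8/5)/(91/10)=92/91
row 3: denom=8−2·20/91=688/91; d'=(-27−2·92/91)/(688/91)=-2641/688
row 4: denom=6−2·91/344=941/172; d'=(21−2·-2641/688)/(941/172)=9865/1882
back: M4=9865/1882
back: M3=-2641/688−91/344·9865/1882=-4917/941
back: M2=92/91−20/91·-4917/941=2032/941
back: M1=8/5−3/10·2032/941=896/941
M: M0=0, M1=896/941, M2=2032/941, M3=-4917/941, M4=9865/1882, M5=0
seg 0: a=0, c=M0/2=0, d=(M1−M0)/(6·2)=224/2823, b=Δ0−h0·(2M0+M1)/6=-6542/2823
seg 1: a=-4, c=M1/2=448/941, d=(M2−M1)/(6·3)=568/8469, b=Δ1−h1·(2M1+M2)/6=-3854/2823
seg 2: a=-2, c=M2/2=1016/941, d=(M3−M2)/(6·2)=-6949/11292, b=Δ2−h2·(2M2+M3)/6=9322/2823
seg 3: a=4, c=M3/2=-4917/1882, d=(M4−M3)/(6·2)=19699/22584, b=Δ3−h3·(2M3+M4)/6=667/2823
seg 4: a=1, c=M4/2=9865/3764, d=(M5−M4)/(6·1)=-9865/11292, b=Δ4−h4·(2M4+M5)/6=1427/5646
t_q=8 → seg 3, τ=1; S=4+667/2823·τ+-4917/1882·τ²+19699/22584·τ³=18789/7528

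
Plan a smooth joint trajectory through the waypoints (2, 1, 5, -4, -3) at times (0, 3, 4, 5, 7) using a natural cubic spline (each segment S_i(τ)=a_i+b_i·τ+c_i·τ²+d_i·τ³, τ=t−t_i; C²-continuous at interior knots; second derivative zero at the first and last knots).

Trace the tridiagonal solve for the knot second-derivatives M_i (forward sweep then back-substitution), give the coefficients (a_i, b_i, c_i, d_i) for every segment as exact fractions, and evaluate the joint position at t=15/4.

Δ: Δ0=-1/3, Δ1=4, Δ2=-9, Δ3=1/2
row 1: diag=8, rhs=26; c'=1/8, d'=13/4
row 2: denom=4−1·1/8=31/8; d'=(-78−1·13/4)/(31/8)=-650/31
row 3: denom=6−1·8/31=178/31; d'=(57−1·-650/31)/(178/31)=2417/178
back: M3=2417/178
back: M2=-650/31−8/31·2417/178=-2178/89
back: M1=13/4−1/8·-2178/89=1123/178
M: M0=0, M1=1123/178, M2=-2178/89, M3=2417/178, M4=0
seg 0: a=2, c=M0/2=0, d=(M1−M0)/(6·3)=1123/3204, b=Δ0−h0·(2M0+M1)/6=-3725/1068
seg 1: a=1, c=M1/2=1123/356, d=(M2−M1)/(6·1)=-5479/1068, b=Δ1−h1·(2M1+M2)/6=3191/534
seg 2: a=5, c=M2/2=-1089/89, d=(M3−M2)/(6·1)=6773/1068, b=Δ2−h2·(2M2+M3)/6=-3317/1068
seg 3: a=-4, c=M3/2=2417/356, d=(M4−M3)/(6·2)=-2417/2136, b=Δ3−h3·(2M3+M4)/6=-4567/534
t_q=15/4 → seg 1, τ=3/4; S=1+3191/534·τ+1123/356·τ²+-5479/1068·τ³=116013/22784

  seg 0: a=2 b=-3725/1068 c=0 d=1123/3204
  seg 1: a=1 b=3191/534 c=1123/356 d=-5479/1068
  seg 2: a=5 b=-3317/1068 c=-1089/89 d=6773/1068
  seg 3: a=-4 b=-4567/534 c=2417/356 d=-2417/2136
S(15/4) = 116013/22784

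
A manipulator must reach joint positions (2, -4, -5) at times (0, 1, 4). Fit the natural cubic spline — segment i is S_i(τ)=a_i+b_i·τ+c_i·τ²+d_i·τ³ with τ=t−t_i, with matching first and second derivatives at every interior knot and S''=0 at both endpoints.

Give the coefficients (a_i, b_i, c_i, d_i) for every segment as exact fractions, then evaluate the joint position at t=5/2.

Δ: Δ0=-6, Δ1=-1/3
row 1: diag=8, rhs=34; c'=3/8, d'=17/4
back: M1=17/4
M: M0=0, M1=17/4, M2=0
seg 0: a=2, c=M0/2=0, d=(M1−M0)/(6·1)=17/24, b=Δ0−h0·(2M0+M1)/6=-161/24
seg 1: a=-4, c=M1/2=17/8, d=(M2−M1)/(6·3)=-17/72, b=Δ1−h1·(2M1+M2)/6=-55/12
t_q=5/2 → seg 1, τ=3/2; S=-4+-55/12·τ+17/8·τ²+-17/72·τ³=-441/64

  seg 0: a=2 b=-161/24 c=0 d=17/24
  seg 1: a=-4 b=-55/12 c=17/8 d=-17/72
S(5/2) = -441/64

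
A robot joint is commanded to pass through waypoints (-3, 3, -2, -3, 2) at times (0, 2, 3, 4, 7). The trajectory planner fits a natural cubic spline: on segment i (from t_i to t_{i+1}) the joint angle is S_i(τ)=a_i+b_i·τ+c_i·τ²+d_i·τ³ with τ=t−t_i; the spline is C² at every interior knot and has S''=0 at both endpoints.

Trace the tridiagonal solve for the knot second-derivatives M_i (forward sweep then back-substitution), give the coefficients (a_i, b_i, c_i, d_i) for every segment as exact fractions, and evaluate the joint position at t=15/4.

Δ: Δ0=3, Δ1=-5, Δ2=-1, Δ3=5/3
row 1: diag=6, rhs=-48; c'=1/6, d'=-8
row 2: denom=4−1·1/6=23/6; d'=(24−1·-8)/(23/6)=192/23
row 3: denom=8−1·6/23=178/23; d'=(16−1·192/23)/(178/23)=88/89
back: M3=88/89
back: M2=192/23−6/23·88/89=720/89
back: M1=-8−1/6·720/89=-832/89
M: M0=0, M1=-832/89, M2=720/89, M3=88/89, M4=0
seg 0: a=-3, c=M0/2=0, d=(M1−M0)/(6·2)=-208/267, b=Δ0−h0·(2M0+M1)/6=1633/267
seg 1: a=3, c=M1/2=-416/89, d=(M2−M1)/(6·1)=776/267, b=Δ1−h1·(2M1+M2)/6=-863/267
seg 2: a=-2, c=M2/2=360/89, d=(M3−M2)/(6·1)=-316/267, b=Δ2−h2·(2M2+M3)/6=-1031/267
seg 3: a=-3, c=M3/2=44/89, d=(M4−M3)/(6·3)=-44/801, b=Δ3−h3·(2M3+M4)/6=181/267
t_q=15/4 → seg 2, τ=3/4; S=-2+-1031/267·τ+360/89·τ²+-316/267·τ³=-4443/1424

  seg 0: a=-3 b=1633/267 c=0 d=-208/267
  seg 1: a=3 b=-863/267 c=-416/89 d=776/267
  seg 2: a=-2 b=-1031/267 c=360/89 d=-316/267
  seg 3: a=-3 b=181/267 c=44/89 d=-44/801
S(15/4) = -4443/1424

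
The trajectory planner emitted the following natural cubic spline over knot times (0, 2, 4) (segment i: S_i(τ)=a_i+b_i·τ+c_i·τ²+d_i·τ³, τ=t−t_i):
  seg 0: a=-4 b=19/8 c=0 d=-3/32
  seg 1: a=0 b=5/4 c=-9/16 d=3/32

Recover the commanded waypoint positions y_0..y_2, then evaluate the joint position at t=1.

y_0=-4 y_1=0 y_2=1
S(1) = -55/32

y_0 = S_0(0) = a_0 = -4
y_1 = S_1(0) = a_1 = 0
y_2 = S_1(2) = 1
t_q=1 is in segment 0 (τ=1); S_0(τ)=-55/32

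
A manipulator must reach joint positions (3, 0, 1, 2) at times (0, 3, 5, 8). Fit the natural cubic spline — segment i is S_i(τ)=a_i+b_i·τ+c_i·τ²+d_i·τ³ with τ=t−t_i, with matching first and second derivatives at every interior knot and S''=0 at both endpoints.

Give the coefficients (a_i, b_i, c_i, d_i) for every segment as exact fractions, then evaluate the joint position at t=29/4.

  seg 0: a=3 b=-71/48 c=0 d=23/432
  seg 1: a=0 b=-1/24 c=23/48 d=-5/48
  seg 2: a=1 b=5/8 c=-7/48 d=7/432
S(29/4) = 1897/1024

Δ: Δ0=-1, Δ1=1/2, Δ2=1/3
row 1: diag=10, rhs=9; c'=1/5, d'=9/10
row 2: denom=10−2·1/5=48/5; d'=(-1−2·9/10)/(48/5)=-7/24
back: M2=-7/24
back: M1=9/10−1/5·-7/24=23/24
M: M0=0, M1=23/24, M2=-7/24, M3=0
seg 0: a=3, c=M0/2=0, d=(M1−M0)/(6·3)=23/432, b=Δ0−h0·(2M0+M1)/6=-71/48
seg 1: a=0, c=M1/2=23/48, d=(M2−M1)/(6·2)=-5/48, b=Δ1−h1·(2M1+M2)/6=-1/24
seg 2: a=1, c=M2/2=-7/48, d=(M3−M2)/(6·3)=7/432, b=Δ2−h2·(2M2+M3)/6=5/8
t_q=29/4 → seg 2, τ=9/4; S=1+5/8·τ+-7/48·τ²+7/432·τ³=1897/1024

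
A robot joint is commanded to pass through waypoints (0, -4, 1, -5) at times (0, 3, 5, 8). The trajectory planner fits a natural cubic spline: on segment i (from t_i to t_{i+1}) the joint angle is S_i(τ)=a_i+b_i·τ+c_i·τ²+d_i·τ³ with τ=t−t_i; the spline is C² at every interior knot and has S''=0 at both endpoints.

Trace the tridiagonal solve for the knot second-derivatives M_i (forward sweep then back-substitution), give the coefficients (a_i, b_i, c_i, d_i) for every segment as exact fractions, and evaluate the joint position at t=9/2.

  seg 0: a=0 b=-45/16 c=0 d=71/432
  seg 1: a=-4 b=13/8 c=71/48 d=-25/48
  seg 2: a=1 b=31/24 c=-79/48 d=79/432
S(9/2) = 1/128

Δ: Δ0=-4/3, Δ1=5/2, Δ2=-2
row 1: diag=10, rhs=23; c'=1/5, d'=23/10
row 2: denom=10−2·1/5=48/5; d'=(-27−2·23/10)/(48/5)=-79/24
back: M2=-79/24
back: M1=23/10−1/5·-79/24=71/24
M: M0=0, M1=71/24, M2=-79/24, M3=0
seg 0: a=0, c=M0/2=0, d=(M1−M0)/(6·3)=71/432, b=Δ0−h0·(2M0+M1)/6=-45/16
seg 1: a=-4, c=M1/2=71/48, d=(M2−M1)/(6·2)=-25/48, b=Δ1−h1·(2M1+M2)/6=13/8
seg 2: a=1, c=M2/2=-79/48, d=(M3−M2)/(6·3)=79/432, b=Δ2−h2·(2M2+M3)/6=31/24
t_q=9/2 → seg 1, τ=3/2; S=-4+13/8·τ+71/48·τ²+-25/48·τ³=1/128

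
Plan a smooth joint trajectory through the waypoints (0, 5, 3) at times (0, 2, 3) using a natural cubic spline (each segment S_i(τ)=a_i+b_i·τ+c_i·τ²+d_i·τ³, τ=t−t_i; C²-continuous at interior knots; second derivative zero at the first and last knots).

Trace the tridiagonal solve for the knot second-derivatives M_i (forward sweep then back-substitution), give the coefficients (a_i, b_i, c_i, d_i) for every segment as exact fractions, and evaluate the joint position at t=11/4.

Δ: Δ0=5/2, Δ1=-2
row 1: diag=6, rhs=-27; c'=1/6, d'=-9/2
back: M1=-9/2
M: M0=0, M1=-9/2, M2=0
seg 0: a=0, c=M0/2=0, d=(M1−M0)/(6·2)=-3/8, b=Δ0−h0·(2M0+M1)/6=4
seg 1: a=5, c=M1/2=-9/4, d=(M2−M1)/(6·1)=3/4, b=Δ1−h1·(2M1+M2)/6=-1/2
t_q=11/4 → seg 1, τ=3/4; S=5+-1/2·τ+-9/4·τ²+3/4·τ³=941/256

  seg 0: a=0 b=4 c=0 d=-3/8
  seg 1: a=5 b=-1/2 c=-9/4 d=3/4
S(11/4) = 941/256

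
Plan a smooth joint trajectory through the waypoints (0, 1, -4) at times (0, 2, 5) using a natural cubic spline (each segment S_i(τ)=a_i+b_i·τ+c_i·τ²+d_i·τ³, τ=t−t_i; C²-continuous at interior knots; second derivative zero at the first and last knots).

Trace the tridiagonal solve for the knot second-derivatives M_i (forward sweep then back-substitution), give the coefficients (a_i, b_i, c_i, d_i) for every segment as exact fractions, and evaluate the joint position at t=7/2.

Δ: Δ0=1/2, Δ1=-5/3
row 1: diag=10, rhs=-13; c'=3/10, d'=-13/10
back: M1=-13/10
M: M0=0, M1=-13/10, M2=0
seg 0: a=0, c=M0/2=0, d=(M1−M0)/(6·2)=-13/120, b=Δ0−h0·(2M0+M1)/6=14/15
seg 1: a=1, c=M1/2=-13/20, d=(M2−M1)/(6·3)=13/180, b=Δ1−h1·(2M1+M2)/6=-11/30
t_q=7/2 → seg 1, τ=3/2; S=1+-11/30·τ+-13/20·τ²+13/180·τ³=-123/160

  seg 0: a=0 b=14/15 c=0 d=-13/120
  seg 1: a=1 b=-11/30 c=-13/20 d=13/180
S(7/2) = -123/160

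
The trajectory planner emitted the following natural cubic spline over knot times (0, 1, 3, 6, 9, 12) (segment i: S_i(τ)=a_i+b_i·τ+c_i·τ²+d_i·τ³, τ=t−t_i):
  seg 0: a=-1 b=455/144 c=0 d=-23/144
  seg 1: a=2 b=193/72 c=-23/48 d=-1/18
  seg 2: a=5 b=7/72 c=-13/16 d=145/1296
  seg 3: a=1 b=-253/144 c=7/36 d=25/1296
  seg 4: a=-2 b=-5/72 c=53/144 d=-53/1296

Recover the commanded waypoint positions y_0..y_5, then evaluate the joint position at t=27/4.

y_0=-1 y_1=2 y_2=5 y_3=1 y_4=-2 y_5=0
S(27/4) = -205/1024

y_0 = S_0(0) = a_0 = -1
y_1 = S_1(0) = a_1 = 2
y_2 = S_2(0) = a_2 = 5
y_3 = S_3(0) = a_3 = 1
y_4 = S_4(0) = a_4 = -2
y_5 = S_4(3) = 0
t_q=27/4 is in segment 3 (τ=3/4); S_3(τ)=-205/1024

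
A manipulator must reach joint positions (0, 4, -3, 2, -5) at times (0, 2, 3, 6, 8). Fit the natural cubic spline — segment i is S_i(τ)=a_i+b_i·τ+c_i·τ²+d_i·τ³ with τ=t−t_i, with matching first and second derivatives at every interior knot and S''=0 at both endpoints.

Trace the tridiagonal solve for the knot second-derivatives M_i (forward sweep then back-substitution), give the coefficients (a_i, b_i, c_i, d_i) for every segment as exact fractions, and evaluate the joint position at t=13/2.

Δ: Δ0=2, Δ1=-7, Δ2=5/3, Δ3=-7/2
row 1: diag=6, rhs=-54; c'=1/6, d'=-9
row 2: denom=8−1·1/6=47/6; d'=(52−1·-9)/(47/6)=366/47
row 3: denom=10−3·18/47=416/47; d'=(-31−3·366/47)/(416/47)=-2555/416
back: M3=-2555/416
back: M2=366/47−18/47·-2555/416=2109/208
back: M1=-9−1/6·2109/208=-4447/416
M: M0=0, M1=-4447/416, M2=2109/208, M3=-2555/416, M4=0
seg 0: a=0, c=M0/2=0, d=(M1−M0)/(6·2)=-4447/4992, b=Δ0−h0·(2M0+M1)/6=6943/1248
seg 1: a=4, c=M1/2=-4447/832, d=(M2−M1)/(6·1)=8665/2496, b=Δ1−h1·(2M1+M2)/6=-3199/624
seg 2: a=-3, c=M2/2=2109/416, d=(M3−M2)/(6·3)=-521/576, b=Δ2−h2·(2M2+M3)/6=-13483/2496
seg 3: a=2, c=M3/2=-2555/832, d=(M4−M3)/(6·2)=2555/4992, b=Δ3−h3·(2M3+M4)/6=371/624
t_q=13/2 → seg 3, τ=1/2; S=2+371/624·τ+-2555/832·τ²+2555/4992·τ³=21213/13312

  seg 0: a=0 b=6943/1248 c=0 d=-4447/4992
  seg 1: a=4 b=-3199/624 c=-4447/832 d=8665/2496
  seg 2: a=-3 b=-13483/2496 c=2109/416 d=-521/576
  seg 3: a=2 b=371/624 c=-2555/832 d=2555/4992
S(13/2) = 21213/13312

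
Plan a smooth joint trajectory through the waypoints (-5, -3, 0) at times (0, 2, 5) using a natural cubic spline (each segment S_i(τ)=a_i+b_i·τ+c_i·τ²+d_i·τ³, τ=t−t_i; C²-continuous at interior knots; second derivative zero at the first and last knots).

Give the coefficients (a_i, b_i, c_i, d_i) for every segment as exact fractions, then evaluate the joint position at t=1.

  seg 0: a=-5 b=1 c=0 d=0
  seg 1: a=-3 b=1 c=0 d=0
S(1) = -4

Δ: Δ0=1, Δ1=1
row 1: diag=10, rhs=0; c'=3/10, d'=0
back: M1=0
M: M0=0, M1=0, M2=0
seg 0: a=-5, c=M0/2=0, d=(M1−M0)/(6·2)=0, b=Δ0−h0·(2M0+M1)/6=1
seg 1: a=-3, c=M1/2=0, d=(M2−M1)/(6·3)=0, b=Δ1−h1·(2M1+M2)/6=1
t_q=1 → seg 0, τ=1; S=-5+1·τ+0·τ²+0·τ³=-4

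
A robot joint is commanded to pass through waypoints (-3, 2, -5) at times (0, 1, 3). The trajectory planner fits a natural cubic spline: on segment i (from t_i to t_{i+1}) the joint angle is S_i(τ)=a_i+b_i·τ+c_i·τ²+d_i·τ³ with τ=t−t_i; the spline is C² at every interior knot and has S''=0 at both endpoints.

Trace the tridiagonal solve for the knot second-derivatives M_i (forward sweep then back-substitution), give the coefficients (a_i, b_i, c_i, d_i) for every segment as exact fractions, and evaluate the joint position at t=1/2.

  seg 0: a=-3 b=77/12 c=0 d=-17/12
  seg 1: a=2 b=13/6 c=-17/4 d=17/24
S(1/2) = 1/32

Δ: Δ0=5, Δ1=-7/2
row 1: diag=6, rhs=-51; c'=1/3, d'=-17/2
back: M1=-17/2
M: M0=0, M1=-17/2, M2=0
seg 0: a=-3, c=M0/2=0, d=(M1−M0)/(6·1)=-17/12, b=Δ0−h0·(2M0+M1)/6=77/12
seg 1: a=2, c=M1/2=-17/4, d=(M2−M1)/(6·2)=17/24, b=Δ1−h1·(2M1+M2)/6=13/6
t_q=1/2 → seg 0, τ=1/2; S=-3+77/12·τ+0·τ²+-17/12·τ³=1/32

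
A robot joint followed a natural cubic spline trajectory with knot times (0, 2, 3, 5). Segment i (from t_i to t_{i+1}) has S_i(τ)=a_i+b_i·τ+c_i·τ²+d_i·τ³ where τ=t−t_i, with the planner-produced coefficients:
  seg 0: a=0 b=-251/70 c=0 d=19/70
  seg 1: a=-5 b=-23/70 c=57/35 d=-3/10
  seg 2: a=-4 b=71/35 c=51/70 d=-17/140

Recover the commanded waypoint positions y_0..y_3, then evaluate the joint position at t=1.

y_0 = S_0(0) = a_0 = 0
y_1 = S_1(0) = a_1 = -5
y_2 = S_2(0) = a_2 = -4
y_3 = S_2(2) = 2
t_q=1 is in segment 0 (τ=1); S_0(τ)=-116/35

y_0=0 y_1=-5 y_2=-4 y_3=2
S(1) = -116/35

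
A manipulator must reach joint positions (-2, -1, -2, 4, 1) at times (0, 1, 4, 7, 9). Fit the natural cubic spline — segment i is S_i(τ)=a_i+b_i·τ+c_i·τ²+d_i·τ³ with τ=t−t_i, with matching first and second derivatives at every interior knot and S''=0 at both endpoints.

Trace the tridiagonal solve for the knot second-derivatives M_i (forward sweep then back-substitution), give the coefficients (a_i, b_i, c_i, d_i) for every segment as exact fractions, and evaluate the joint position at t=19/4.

Δ: Δ0=1, Δ1=-1/3, Δ2=2, Δ3=-3/2
row 1: diag=8, rhs=-8; c'=3/8, d'=-1
row 2: denom=12−3·3/8=87/8; d'=(14−3·-1)/(87/8)=136/87
row 3: denom=10−3·8/29=266/29; d'=(-21−3·136/87)/(266/29)=-745/266
back: M3=-745/266
back: M2=136/87−8/29·-745/266=932/399
back: M1=-1−3/8·932/399=-499/266
M: M0=0, M1=-499/266, M2=932/399, M3=-745/266, M4=0
seg 0: a=-2, c=M0/2=0, d=(M1−M0)/(6·1)=-499/1596, b=Δ0−h0·(2M0+M1)/6=2095/1596
seg 1: a=-1, c=M1/2=-499/532, d=(M2−M1)/(6·3)=3361/14364, b=Δ1−h1·(2M1+M2)/6=299/798
seg 2: a=-2, c=M2/2=466/399, d=(M3−M2)/(6·3)=-4099/14364, b=Δ2−h2·(2M2+M3)/6=1699/1596
seg 3: a=4, c=M3/2=-745/532, d=(M4−M3)/(6·2)=745/3192, b=Δ3−h3·(2M3+M4)/6=293/798
t_q=19/4 → seg 2, τ=3/4; S=-2+1699/1596·τ+466/399·τ²+-4099/14364·τ³=-22643/34048

  seg 0: a=-2 b=2095/1596 c=0 d=-499/1596
  seg 1: a=-1 b=299/798 c=-499/532 d=3361/14364
  seg 2: a=-2 b=1699/1596 c=466/399 d=-4099/14364
  seg 3: a=4 b=293/798 c=-745/532 d=745/3192
S(19/4) = -22643/34048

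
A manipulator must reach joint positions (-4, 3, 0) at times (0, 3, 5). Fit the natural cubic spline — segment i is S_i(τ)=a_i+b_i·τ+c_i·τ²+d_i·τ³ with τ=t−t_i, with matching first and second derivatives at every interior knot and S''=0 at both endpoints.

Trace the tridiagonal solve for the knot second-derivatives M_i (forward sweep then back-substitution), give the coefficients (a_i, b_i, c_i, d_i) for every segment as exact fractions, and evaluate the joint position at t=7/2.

  seg 0: a=-4 b=209/60 c=0 d=-23/180
  seg 1: a=3 b=1/30 c=-23/20 d=23/120
S(7/2) = 881/320

Δ: Δ0=7/3, Δ1=-3/2
row 1: diag=10, rhs=-23; c'=1/5, d'=-23/10
back: M1=-23/10
M: M0=0, M1=-23/10, M2=0
seg 0: a=-4, c=M0/2=0, d=(M1−M0)/(6·3)=-23/180, b=Δ0−h0·(2M0+M1)/6=209/60
seg 1: a=3, c=M1/2=-23/20, d=(M2−M1)/(6·2)=23/120, b=Δ1−h1·(2M1+M2)/6=1/30
t_q=7/2 → seg 1, τ=1/2; S=3+1/30·τ+-23/20·τ²+23/120·τ³=881/320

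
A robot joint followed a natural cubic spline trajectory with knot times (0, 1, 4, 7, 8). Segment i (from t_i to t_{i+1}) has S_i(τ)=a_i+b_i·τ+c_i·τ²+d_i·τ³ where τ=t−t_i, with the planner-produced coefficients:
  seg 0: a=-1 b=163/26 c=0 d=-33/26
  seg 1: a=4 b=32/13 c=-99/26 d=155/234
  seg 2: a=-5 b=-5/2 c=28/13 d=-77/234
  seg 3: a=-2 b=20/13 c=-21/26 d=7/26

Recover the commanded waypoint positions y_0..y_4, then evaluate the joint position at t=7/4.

y_0=-1 y_1=4 y_2=-5 y_3=-2 y_4=-1
S(7/4) = 6629/1664

y_0 = S_0(0) = a_0 = -1
y_1 = S_1(0) = a_1 = 4
y_2 = S_2(0) = a_2 = -5
y_3 = S_3(0) = a_3 = -2
y_4 = S_3(1) = -1
t_q=7/4 is in segment 1 (τ=3/4); S_1(τ)=6629/1664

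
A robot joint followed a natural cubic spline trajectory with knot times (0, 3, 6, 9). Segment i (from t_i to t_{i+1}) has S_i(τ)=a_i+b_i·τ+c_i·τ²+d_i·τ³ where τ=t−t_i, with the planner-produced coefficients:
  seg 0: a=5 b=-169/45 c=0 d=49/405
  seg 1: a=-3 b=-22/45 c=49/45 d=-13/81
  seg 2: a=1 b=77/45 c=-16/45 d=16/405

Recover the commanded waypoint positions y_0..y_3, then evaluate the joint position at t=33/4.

y_0=5 y_1=-3 y_2=1 y_3=4
S(33/4) = 7/2

y_0 = S_0(0) = a_0 = 5
y_1 = S_1(0) = a_1 = -3
y_2 = S_2(0) = a_2 = 1
y_3 = S_2(3) = 4
t_q=33/4 is in segment 2 (τ=9/4); S_2(τ)=7/2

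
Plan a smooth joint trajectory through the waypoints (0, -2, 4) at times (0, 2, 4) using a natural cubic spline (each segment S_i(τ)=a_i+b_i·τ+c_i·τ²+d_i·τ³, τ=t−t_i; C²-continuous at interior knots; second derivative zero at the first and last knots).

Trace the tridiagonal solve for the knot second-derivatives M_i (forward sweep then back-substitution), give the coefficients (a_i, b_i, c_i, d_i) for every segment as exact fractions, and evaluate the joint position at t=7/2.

Δ: Δ0=-1, Δ1=3
row 1: diag=8, rhs=24; c'=1/4, d'=3
back: M1=3
M: M0=0, M1=3, M2=0
seg 0: a=0, c=M0/2=0, d=(M1−M0)/(6·2)=1/4, b=Δ0−h0·(2M0+M1)/6=-2
seg 1: a=-2, c=M1/2=3/2, d=(M2−M1)/(6·2)=-1/4, b=Δ1−h1·(2M1+M2)/6=1
t_q=7/2 → seg 1, τ=3/2; S=-2+1·τ+3/2·τ²+-1/4·τ³=65/32

  seg 0: a=0 b=-2 c=0 d=1/4
  seg 1: a=-2 b=1 c=3/2 d=-1/4
S(7/2) = 65/32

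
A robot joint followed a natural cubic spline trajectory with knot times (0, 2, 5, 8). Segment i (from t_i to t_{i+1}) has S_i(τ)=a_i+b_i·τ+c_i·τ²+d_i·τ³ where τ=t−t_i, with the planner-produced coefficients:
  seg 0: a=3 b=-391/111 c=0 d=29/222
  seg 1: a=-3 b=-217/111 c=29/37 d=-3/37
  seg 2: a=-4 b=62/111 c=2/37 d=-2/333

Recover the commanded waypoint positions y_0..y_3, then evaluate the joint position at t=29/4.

y_0 = S_0(0) = a_0 = 3
y_1 = S_1(0) = a_1 = -3
y_2 = S_2(0) = a_2 = -4
y_3 = S_2(3) = -2
t_q=29/4 is in segment 2 (τ=9/4); S_2(τ)=-3005/1184

y_0=3 y_1=-3 y_2=-4 y_3=-2
S(29/4) = -3005/1184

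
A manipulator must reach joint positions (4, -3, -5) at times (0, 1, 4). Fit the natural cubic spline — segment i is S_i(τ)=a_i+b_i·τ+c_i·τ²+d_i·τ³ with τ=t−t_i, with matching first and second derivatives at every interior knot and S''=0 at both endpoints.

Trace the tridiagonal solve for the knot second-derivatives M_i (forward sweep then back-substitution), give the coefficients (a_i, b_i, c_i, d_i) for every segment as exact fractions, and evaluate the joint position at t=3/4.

  seg 0: a=4 b=-187/24 c=0 d=19/24
  seg 1: a=-3 b=-65/12 c=19/8 d=-19/72
S(3/4) = -773/512

Δ: Δ0=-7, Δ1=-2/3
row 1: diag=8, rhs=38; c'=3/8, d'=19/4
back: M1=19/4
M: M0=0, M1=19/4, M2=0
seg 0: a=4, c=M0/2=0, d=(M1−M0)/(6·1)=19/24, b=Δ0−h0·(2M0+M1)/6=-187/24
seg 1: a=-3, c=M1/2=19/8, d=(M2−M1)/(6·3)=-19/72, b=Δ1−h1·(2M1+M2)/6=-65/12
t_q=3/4 → seg 0, τ=3/4; S=4+-187/24·τ+0·τ²+19/24·τ³=-773/512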